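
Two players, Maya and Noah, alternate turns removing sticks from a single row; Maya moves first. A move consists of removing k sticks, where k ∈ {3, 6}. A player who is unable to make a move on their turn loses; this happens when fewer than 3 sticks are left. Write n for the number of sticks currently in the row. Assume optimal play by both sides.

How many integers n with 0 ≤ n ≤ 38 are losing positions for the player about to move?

15

Label each position W (a win for the player to move) or L (a loss). A position with no legal move is L; any other position is W exactly when some move reaches an L, and L when every move reaches a W.
n=0: no move → L
n=1: no move → L
n=2: no move → L
n=3: can move to 0, which is L ⇒ W
n=4: can move to 1, which is L ⇒ W
n=5: can move to 2, which is L ⇒ W
n=6: can move to 0, which is L ⇒ W
n=7: can move to 1, which is L ⇒ W
n=8: can move to 2, which is L ⇒ W
n=9: moves to 6(W), 3(W); every one is W ⇒ L
n=10: moves to 7(W), 4(W); every one is W ⇒ L
n=11: moves to 8(W), 5(W); every one is W ⇒ L
n=12: can move to 9, which is L ⇒ W
n=13: can move to 10, which is L ⇒ W
n=14: can move to 11, which is L ⇒ W
n=15: can move to 9, which is L ⇒ W
n=16: can move to 10, which is L ⇒ W
n=17: can move to 11, which is L ⇒ W
n=18: moves to 15(W), 12(W); every one is W ⇒ L
n=19: moves to 16(W), 13(W); every one is W ⇒ L
n=20: moves to 17(W), 14(W); every one is W ⇒ L
n=21: can move to 18, which is L ⇒ W
n=22: can move to 19, which is L ⇒ W
n=23: can move to 20, which is L ⇒ W
n=24: can move to 18, which is L ⇒ W
n=25: can move to 19, which is L ⇒ W
n=26: can move to 20, which is L ⇒ W
n=27: moves to 24(W), 21(W); every one is W ⇒ L
n=28: moves to 25(W), 22(W); every one is W ⇒ L
n=29: moves to 26(W), 23(W); every one is W ⇒ L
n=30: can move to 27, which is L ⇒ W
n=31: can move to 28, which is L ⇒ W
n=32: can move to 29, which is L ⇒ W
n=33: can move to 27, which is L ⇒ W
n=34: can move to 28, which is L ⇒ W
n=35: can move to 29, which is L ⇒ W
n=36: moves to 33(W), 30(W); every one is W ⇒ L
n=37: moves to 34(W), 31(W); every one is W ⇒ L
n=38: moves to 35(W), 32(W); every one is W ⇒ L
L entries with 0 ≤ n ≤ 38: n = 0, 1, 2, 9, 10, 11, 18, 19, 20, 27, 28, 29, 36, 37, 38; that makes 15.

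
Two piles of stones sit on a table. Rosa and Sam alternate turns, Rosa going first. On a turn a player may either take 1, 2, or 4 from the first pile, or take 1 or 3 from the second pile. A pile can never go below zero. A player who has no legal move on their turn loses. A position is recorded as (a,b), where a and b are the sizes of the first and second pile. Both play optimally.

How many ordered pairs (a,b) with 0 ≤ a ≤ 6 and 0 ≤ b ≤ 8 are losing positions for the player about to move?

23

Label each position W (a win for the player to move) or L (a loss). A position with no legal move is L; any other position is W exactly when some move reaches an L, and L when every move reaches a W.
Every move lowers a or b (never raises either), so fill the grid row by row in increasing a, and left to right within a row: each cell's successors are then already labelled.
      b=0  b=1  b=2  b=3  b=4  b=5  b=6  b=7  b=8
a=0:    L    W    L    W    L    W    L    W    L
a=1:    W    L    W    L    W    L    W    L    W
a=2:    W    W    W    W    W    W    W    W    W
a=3:    L    W    L    W    L    W    L    W    L
a=4:    W    L    W    L    W    L    W    L    W
a=5:    W    W    W    W    W    W    W    W    W
a=6:    L    W    L    W    L    W    L    W    L
Cells with no legal move (terminal, hence L): (0,0).
The remaining L cells, each justified by listing all of its moves:
(0,2): →(0,1)(W) only, which is W, so L
(0,4): →(0,3)(W), (0,1)(W) — all W, so L
(0,6): →(0,5)(W), (0,3)(W) — all W, so L
(0,8): →(0,7)(W), (0,5)(W) — all W, so L
(1,1): →(0,1)(W), (1,0)(W) — all W, so L
(1,3): →(0,3)(W), (1,2)(W), (1,0)(W) — all W, so L
(1,5): →(0,5)(W), (1,4)(W), (1,2)(W) — all W, so L
(1,7): →(0,7)(W), (1,6)(W), (1,4)(W) — all W, so L
(3,0): →(2,0)(W), (1,0)(W) — all W, so L
(3,2): →(2,2)(W), (1,2)(W), (3,1)(W) — all W, so L
(3,4): →(2,4)(W), (1,4)(W), (3,3)(W), (3,1)(W) — all W, so L
(3,6): →(2,6)(W), (1,6)(W), (3,5)(W), (3,3)(W) — all W, so L
(3,8): →(2,8)(W), (1,8)(W), (3,7)(W), (3,5)(W) — all W, so L
(4,1): →(3,1)(W), (2,1)(W), (0,1)(W), (4,0)(W) — all W, so L
(4,3): →(3,3)(W), (2,3)(W), (0,3)(W), (4,2)(W), (4,0)(W) — all W, so L
(4,5): →(3,5)(W), (2,5)(W), (0,5)(W), (4,4)(W), (4,2)(W) — all W, so L
(4,7): →(3,7)(W), (2,7)(W), (0,7)(W), (4,6)(W), (4,4)(W) — all W, so L
(6,0): →(5,0)(W), (4,0)(W), (2,0)(W) — all W, so L
(6,2): →(5,2)(W), (4,2)(W), (2,2)(W), (6,1)(W) — all W, so L
(6,4): →(5,4)(W), (4,4)(W), (2,4)(W), (6,3)(W), (6,1)(W) — all W, so L
(6,6): →(5,6)(W), (4,6)(W), (2,6)(W), (6,5)(W), (6,3)(W) — all W, so L
(6,8): →(5,8)(W), (4,8)(W), (2,8)(W), (6,7)(W), (6,5)(W) — all W, so L
Every other cell has at least one move into one of the L cells above, so it is W.
L cells per row: a=0: 5, a=1: 4, a=2: 0, a=3: 5, a=4: 4, a=5: 0, a=6: 5; total 23.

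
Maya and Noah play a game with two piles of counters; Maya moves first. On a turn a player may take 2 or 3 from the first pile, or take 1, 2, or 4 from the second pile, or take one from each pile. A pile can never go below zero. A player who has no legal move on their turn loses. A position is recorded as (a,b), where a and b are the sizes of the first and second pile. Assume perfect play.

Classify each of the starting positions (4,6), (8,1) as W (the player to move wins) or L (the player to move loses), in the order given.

(4,6): W, (8,1): L

Work bottom-up. With no move the player to move loses. Otherwise the position is W if at least one move leads to an L position for the opponent, and L if every move leads to a W.
No move ever increases a pile, so every position that can arise here has a ≤ 8 and b ≤ 6; it is enough to label the cells with 0 ≤ a ≤ 8 and 0 ≤ b ≤ 6.
Every move lowers a or b (never raises either), so fill the grid row by row in increasing a, and left to right within a row: each cell's successors are then already labelled.
      b=0  b=1  b=2  b=3  b=4  b=5  b=6
a=0:    L    W    W    L    W    W    L
a=1:    L    W    W    L    W    W    L
a=2:    W    W    L    W    W    L    W
a=3:    W    L    W    W    L    W    W
a=4:    W    L    W    W    L    W    W
a=5:    L    W    W    L    W    W    L
a=6:    L    W    W    L    W    W    L
a=7:    W    W    L    W    W    L    W
a=8:    W    L    W    W    L    W    W
Cells with no legal move (terminal, hence L): (0,0), (1,0).
The remaining L cells, each justified by listing all of its moves:
(0,3): L (options (0,2)(W), (0,1)(W) are all W)
(0,6): L (options (0,5)(W), (0,4)(W), (0,2)(W) are all W)
(1,3): L (options (1,2)(W), (1,1)(W), (0,2)(W) are all W)
(1,6): L (options (1,5)(W), (1,4)(W), (1,2)(W), (0,5)(W) are all W)
(2,2): L (options (0,2)(W), (2,1)(W), (2,0)(W), (1,1)(W) are all W)
(2,5): L (options (0,5)(W), (2,4)(W), (2,3)(W), (2,1)(W), (1,4)(W) are all W)
(3,1): L (options (1,1)(W), (0,1)(W), (3,0)(W), (2,0)(W) are all W)
(3,4): L (options (1,4)(W), (0,4)(W), (3,3)(W), (3,2)(W), (3,0)(W), (2,3)(W) are all W)
(4,1): L (options (2,1)(W), (1,1)(W), (4,0)(W), (3,0)(W) are all W)
(4,4): L (options (2,4)(W), (1,4)(W), (4,3)(W), (4,2)(W), (4,0)(W), (3,3)(W) are all W)
(5,0): L (options (3,0)(W), (2,0)(W) are all W)
(5,3): L (options (3,3)(W), (2,3)(W), (5,2)(W), (5,1)(W), (4,2)(W) are all W)
(5,6): L (options (3,6)(W), (2,6)(W), (5,5)(W), (5,4)(W), (5,2)(W), (4,5)(W) are all W)
(6,0): L (options (4,0)(W), (3,0)(W) are all W)
(6,3): L (options (4,3)(W), (3,3)(W), (6,2)(W), (6,1)(W), (5,2)(W) are all W)
(6,6): L (options (4,6)(W), (3,6)(W), (6,5)(W), (6,4)(W), (6,2)(W), (5,5)(W) are all W)
(7,2): L (options (5,2)(W), (4,2)(W), (7,1)(W), (7,0)(W), (6,1)(W) are all W)
(7,5): L (options (5,5)(W), (4,5)(W), (7,4)(W), (7,3)(W), (7,1)(W), (6,4)(W) are all W)
(8,1): L (options (6,1)(W), (5,1)(W), (8,0)(W), (7,0)(W) are all W)
(8,4): L (options (6,4)(W), (5,4)(W), (8,3)(W), (8,2)(W), (8,0)(W), (7,3)(W) are all W)
Every other cell has at least one move into one of the L cells above, so it is W.
(4,6): the move to (1,6) reaches an L cell, so W
(8,1): one of the L cells justified above, so L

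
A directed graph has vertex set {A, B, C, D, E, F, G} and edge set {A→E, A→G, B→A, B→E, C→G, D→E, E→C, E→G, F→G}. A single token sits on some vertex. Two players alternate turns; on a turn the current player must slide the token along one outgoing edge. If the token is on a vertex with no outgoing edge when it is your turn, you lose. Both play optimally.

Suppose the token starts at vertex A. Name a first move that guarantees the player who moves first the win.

Move to G.

Classify positions by backward induction: terminal positions (no move available) are L. From any other position, the mover wins iff some move reaches an L.
Every edge goes from a vertex to one that appears earlier in the order G, C, F, E, A, D, B, so processing vertices in that order labels each vertex after all of its successors.
G: no outgoing edge → L
C: reaches L-position G → W
F: reaches L-position G → W
E: reaches L-position G → W
A: reaches L-position G → W
D: only reaches E(W), which is W → L
B: only reaches A(W), E(W), all W → L
From A, the L positions reachable in one move are: G.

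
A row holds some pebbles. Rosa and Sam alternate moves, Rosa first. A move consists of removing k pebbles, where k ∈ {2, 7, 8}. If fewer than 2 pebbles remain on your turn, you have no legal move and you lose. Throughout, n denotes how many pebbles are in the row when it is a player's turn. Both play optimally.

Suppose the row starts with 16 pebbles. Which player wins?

Rosa wins.

Build the W/L table. Terminal = L. A non-terminal position is W if it has a move to some L; otherwise it is L.
n=0: no move → L
n=1: no move → L
n=2: reaches L-position 0 → W
n=3: reaches L-position 1 → W
n=4: only reaches 2(W), which is W → L
n=5: only reaches 3(W), which is W → L
n=6: reaches L-position 4 → W
n=7: reaches L-position 5 → W
n=8: reaches L-position 1 → W
n=9: reaches L-position 1 → W
n=10: only reaches 8(W), 3(W), 2(W), all W → L
n=11: reaches L-position 4 → W
n=12: reaches L-position 10 → W
n=13: reaches L-position 5 → W
n=14: only reaches 12(W), 7(W), 6(W), all W → L
n=15: only reaches 13(W), 8(W), 7(W), all W → L
n=16: reaches L-position 14 → W
From 16 Rosa can remove 2, leaving 14, reaching an L position.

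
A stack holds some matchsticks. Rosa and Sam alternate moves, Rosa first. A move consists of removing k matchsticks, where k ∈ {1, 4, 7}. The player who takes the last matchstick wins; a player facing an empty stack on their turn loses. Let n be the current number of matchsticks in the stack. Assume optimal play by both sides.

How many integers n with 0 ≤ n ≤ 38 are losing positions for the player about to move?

15

Label each position W (a win for the player to move) or L (a loss). A position with no legal move is L; any other position is W exactly when some move reaches an L, and L when every move reaches a W.
n=0: no move → L
n=1: →0(L), so W
n=2: →1(W) only, which is W, so L
n=3: →2(L), so W
n=4: →0(L), so W
n=5: →4(W), 1(W) — all W, so L
n=6: →5(L), so W
n=7: →0(L), so W
n=8: →7(W), 4(W), 1(W) — all W, so L
n=9: →8(L), so W
n=10: →9(W), 6(W), 3(W) — all W, so L
n=11: →10(L), so W
n=12: →8(L), so W
n=13: →12(W), 9(W), 6(W) — all W, so L
n=14: →13(L), so W
n=15: →8(L), so W
n=16: →15(W), 12(W), 9(W) — all W, so L
n=17: →16(L), so W
n=18: →17(W), 14(W), 11(W) — all W, so L
n=19: →18(L), so W
n=20: →16(L), so W
n=21: →20(W), 17(W), 14(W) — all W, so L
n=22: →21(L), so W
n=23: →16(L), so W
n=24: →23(W), 20(W), 17(W) — all W, so L
n=25: →24(L), so W
n=26: →25(W), 22(W), 19(W) — all W, so L
n=27: →26(L), so W
n=28: →24(L), so W
n=29: →28(W), 25(W), 22(W) — all W, so L
n=30: →29(L), so W
n=31: →24(L), so W
n=32: →31(W), 28(W), 25(W) — all W, so L
n=33: →32(L), so W
n=34: →33(W), 30(W), 27(W) — all W, so L
n=35: →34(L), so W
n=36: →32(L), so W
n=37: →36(W), 33(W), 30(W) — all W, so L
n=38: →37(L), so W
L entries with 0 ≤ n ≤ 38: n = 0, 2, 5, 8, 10, 13, 16, 18, 21, 24, 26, 29, 32, 34, 37; that makes 15.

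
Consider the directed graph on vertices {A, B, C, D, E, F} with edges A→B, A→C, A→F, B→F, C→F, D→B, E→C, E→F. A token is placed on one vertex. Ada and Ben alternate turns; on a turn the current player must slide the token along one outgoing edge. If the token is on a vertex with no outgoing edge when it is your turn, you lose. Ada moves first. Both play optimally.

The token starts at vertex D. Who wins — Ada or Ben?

Build the W/L table. Terminal = L. A non-terminal position is W if it has a move to some L; otherwise it is L.
Every edge goes from a vertex to one that appears earlier in the order F, B, C, D, E, A, so processing vertices in that order labels each vertex after all of its successors.
F: no outgoing edge → L
B: can move to F, which is L ⇒ W
C: can move to F, which is L ⇒ W
D: the only move is to B(W), a W ⇒ L
E: can move to F, which is L ⇒ W
A: can move to F, which is L ⇒ W
The starting position D is L: whatever Ada does, the opponent receives a W position.

Ben wins.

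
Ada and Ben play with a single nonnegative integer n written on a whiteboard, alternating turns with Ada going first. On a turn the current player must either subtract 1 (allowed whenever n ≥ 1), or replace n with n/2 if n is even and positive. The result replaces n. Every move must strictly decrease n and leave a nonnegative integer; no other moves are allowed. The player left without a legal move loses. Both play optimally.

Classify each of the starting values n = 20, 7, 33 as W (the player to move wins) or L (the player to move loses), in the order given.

Build the W/L table. Terminal = L. A non-terminal position is W if it has a move to some L; otherwise it is L.
n=0: no move → L
n=1: can move to 0, which is L ⇒ W
n=2: the only move is to 1(W), a W ⇒ L
n=3: can move to 2, which is L ⇒ W
n=4: can move to 2, which is L ⇒ W
n=5: the only move is to 4(W), a W ⇒ L
n=6: can move to 5, which is L ⇒ W
n=7: the only move is to 6(W), a W ⇒ L
n=8: can move to 7, which is L ⇒ W
n=9: the only move is to 8(W), a W ⇒ L
n=10: can move to 5, which is L ⇒ W
n=11: the only move is to 10(W), a W ⇒ L
n=12: can move to 11, which is L ⇒ W
n=13: the only move is to 12(W), a W ⇒ L
n=14: can move to 7, which is L ⇒ W
n=15: the only move is to 14(W), a W ⇒ L
n=16: can move to 15, which is L ⇒ W
n=17: the only move is to 16(W), a W ⇒ L
n=18: can move to 9, which is L ⇒ W
n=19: the only move is to 18(W), a W ⇒ L
n=20: can move to 19, which is L ⇒ W
n=21: the only move is to 20(W), a W ⇒ L
n=22: can move to 11, which is L ⇒ W
n=23: the only move is to 22(W), a W ⇒ L
n=24: can move to 23, which is L ⇒ W
n=25: the only move is to 24(W), a W ⇒ L
n=26: can move to 13, which is L ⇒ W
n=27: the only move is to 26(W), a W ⇒ L
n=28: can move to 27, which is L ⇒ W
n=29: the only move is to 28(W), a W ⇒ L
n=30: can move to 15, which is L ⇒ W
n=31: the only move is to 30(W), a W ⇒ L
n=32: can move to 31, which is L ⇒ W
n=33: the only move is to 32(W), a W ⇒ L

20: W, 7: L, 33: L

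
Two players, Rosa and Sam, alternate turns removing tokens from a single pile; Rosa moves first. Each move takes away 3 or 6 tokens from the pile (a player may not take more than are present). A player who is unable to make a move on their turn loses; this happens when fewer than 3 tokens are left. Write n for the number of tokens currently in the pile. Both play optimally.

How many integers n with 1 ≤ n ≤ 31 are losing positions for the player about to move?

11

Label each position W (a win for the player to move) or L (a loss). A position with no legal move is L; any other position is W exactly when some move reaches an L, and L when every move reaches a W.
n=0: no move → L
n=1: no move → L
n=2: no move → L
n=3: reaches L-position 0 → W
n=4: reaches L-position 1 → W
n=5: reaches L-position 2 → W
n=6: reaches L-position 0 → W
n=7: reaches L-position 1 → W
n=8: reaches L-position 2 → W
n=9: only reaches 6(W), 3(W), all W → L
n=10: only reaches 7(W), 4(W), all W → L
n=11: only reaches 8(W), 5(W), all W → L
n=12: reaches L-position 9 → W
n=13: reaches L-position 10 → W
n=14: reaches L-position 11 → W
n=15: reaches L-position 9 → W
n=16: reaches L-position 10 → W
n=17: reaches L-position 11 → W
n=18: only reaches 15(W), 12(W), all W → L
n=19: only reaches 16(W), 13(W), all W → L
n=20: only reaches 17(W), 14(W), all W → L
n=21: reaches L-position 18 → W
n=22: reaches L-position 19 → W
n=23: reaches L-position 20 → W
n=24: reaches L-position 18 → W
n=25: reaches L-position 19 → W
n=26: reaches L-position 20 → W
n=27: only reaches 24(W), 21(W), all W → L
n=28: only reaches 25(W), 22(W), all W → L
n=29: only reaches 26(W), 23(W), all W → L
n=30: reaches L-position 27 → W
n=31: reaches L-position 28 → W
L entries with 1 ≤ n ≤ 31 (n=0 is outside the asked range and is not counted): n = 1, 2, 9, 10, 11, 18, 19, 20, 27, 28, 29; that makes 11.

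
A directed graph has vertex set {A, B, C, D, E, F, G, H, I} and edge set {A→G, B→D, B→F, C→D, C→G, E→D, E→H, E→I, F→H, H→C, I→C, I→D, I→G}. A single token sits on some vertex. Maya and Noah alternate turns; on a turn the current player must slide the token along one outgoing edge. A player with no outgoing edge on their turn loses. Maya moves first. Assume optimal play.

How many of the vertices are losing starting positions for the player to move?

3

Compute win/loss labels from the base case upward. A position with no move is L. Any other position is W if it can reach an L in one move, else L.
Every edge goes from a vertex to one that appears earlier in the order D, G, C, A, H, I, E, F, B, so processing vertices in that order labels each vertex after all of its successors.
D: no outgoing edge → L
G: no outgoing edge → L
C: W (go to G, an L position)
A: W (go to G, an L position)
H: L (sole option C(W) is W)
I: W (go to G, an L position)
E: W (go to H, an L position)
F: W (go to H, an L position)
B: W (go to D, an L position)
The L vertices are D, G, H; that is 3 in all.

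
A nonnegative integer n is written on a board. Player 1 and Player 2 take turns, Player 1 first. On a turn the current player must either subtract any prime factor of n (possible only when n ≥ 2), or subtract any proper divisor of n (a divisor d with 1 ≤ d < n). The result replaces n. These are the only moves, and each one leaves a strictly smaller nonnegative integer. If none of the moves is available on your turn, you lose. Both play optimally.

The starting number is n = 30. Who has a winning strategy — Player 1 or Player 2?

Player 1 wins.

Work bottom-up. With no move the player to move loses. Otherwise the position is W if at least one move leads to an L position for the opponent, and L if every move leads to a W.
n=0: no move → L
n=1: no move → L
n=2: can move to 0, which is L ⇒ W
n=3: can move to 0, which is L ⇒ W
n=4: moves to 2(W), 3(W); every one is W ⇒ L
n=5: can move to 0, which is L ⇒ W
n=6: can move to 4, which is L ⇒ W
n=7: can move to 0, which is L ⇒ W
n=8: can move to 4, which is L ⇒ W
n=9: moves to 6(W), 8(W); every one is W ⇒ L
n=10: can move to 9, which is L ⇒ W
n=11: can move to 0, which is L ⇒ W
n=12: can move to 9, which is L ⇒ W
n=13: can move to 0, which is L ⇒ W
n=14: moves to 7(W), 12(W), 13(W); every one is W ⇒ L
n=15: can move to 14, which is L ⇒ W
n=16: can move to 14, which is L ⇒ W
n=17: can move to 0, which is L ⇒ W
n=18: can move to 9, which is L ⇒ W
n=19: can move to 0, which is L ⇒ W
n=20: moves to 10(W), 15(W), 16(W), 18(W), 19(W); every one is W ⇒ L
n=21: can move to 14, which is L ⇒ W
n=22: can move to 20, which is L ⇒ W
n=23: can move to 0, which is L ⇒ W
n=24: can move to 20, which is L ⇒ W
n=25: can move to 20, which is L ⇒ W
n=26: moves to 13(W), 24(W), 25(W); every one is W ⇒ L
n=27: can move to 26, which is L ⇒ W
n=28: can move to 14, which is L ⇒ W
n=29: can move to 0, which is L ⇒ W
n=30: can move to 20, which is L ⇒ W
From 30 Player 1 can move to 20, reaching an L position.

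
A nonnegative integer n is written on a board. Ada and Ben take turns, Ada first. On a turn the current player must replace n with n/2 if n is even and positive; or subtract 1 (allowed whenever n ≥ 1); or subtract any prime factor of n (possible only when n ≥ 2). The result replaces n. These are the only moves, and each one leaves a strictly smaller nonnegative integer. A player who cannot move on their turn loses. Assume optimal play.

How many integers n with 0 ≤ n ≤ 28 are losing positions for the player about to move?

Label each position W (a win for the player to move) or L (a loss). A position with no legal move is L; any other position is W exactly when some move reaches an L, and L when every move reaches a W.
n=0: no move → L
n=1: →0(L), so W
n=2: →0(L), so W
n=3: →0(L), so W
n=4: →2(W), 3(W) — all W, so L
n=5: →0(L), so W
n=6: →4(L), so W
n=7: →0(L), so W
n=8: →4(L), so W
n=9: →6(W), 8(W) — all W, so L
n=10: →9(L), so W
n=11: →0(L), so W
n=12: →9(L), so W
n=13: →0(L), so W
n=14: →7(W), 12(W), 13(W) — all W, so L
n=15: →14(L), so W
n=16: →14(L), so W
n=17: →0(L), so W
n=18: →9(L), so W
n=19: →0(L), so W
n=20: →10(W), 15(W), 18(W), 19(W) — all W, so L
n=21: →14(L), so W
n=22: →20(L), so W
n=23: →0(L), so W
n=24: →12(W), 21(W), 22(W), 23(W) — all W, so L
n=25: →20(L), so W
n=26: →24(L), so W
n=27: →24(L), so W
n=28: →14(L), so W
L entries with 0 ≤ n ≤ 28: n = 0, 4, 9, 14, 20, 24; that makes 6.

6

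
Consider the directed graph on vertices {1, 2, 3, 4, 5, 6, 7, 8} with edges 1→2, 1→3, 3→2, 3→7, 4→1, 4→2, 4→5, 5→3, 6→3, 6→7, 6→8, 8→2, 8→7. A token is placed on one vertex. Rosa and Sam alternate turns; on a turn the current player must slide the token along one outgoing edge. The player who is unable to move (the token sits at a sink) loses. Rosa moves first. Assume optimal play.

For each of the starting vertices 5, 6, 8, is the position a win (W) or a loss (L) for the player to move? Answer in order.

5: L, 6: W, 8: W

Classify positions by backward induction: terminal positions (no move available) are L. From any other position, the mover wins iff some move reaches an L.
Every edge goes from a vertex to one that appears earlier in the order 7, 2, 3, 1, 5, 8, 6, 4, so processing vertices in that order labels each vertex after all of its successors.
7: no outgoing edge → L
2: no outgoing edge → L
3: →2(L), so W
1: →2(L), so W
5: →3(W) only, which is W, so L
8: →2(L), so W
6: →7(L), so W
4: →5(L), so W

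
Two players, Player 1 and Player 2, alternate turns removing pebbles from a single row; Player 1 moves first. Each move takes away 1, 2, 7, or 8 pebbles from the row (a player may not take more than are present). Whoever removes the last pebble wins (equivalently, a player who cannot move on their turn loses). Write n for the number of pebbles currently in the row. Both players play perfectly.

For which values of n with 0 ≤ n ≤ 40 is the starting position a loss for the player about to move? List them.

Classify positions by backward induction: terminal positions (no move available) are L. From any other position, the mover wins iff some move reaches an L.
n=0: no move → L
n=1: can move to 0, which is L ⇒ W
n=2: can move to 0, which is L ⇒ W
n=3: moves to 2(W), 1(W); every one is W ⇒ L
n=4: can move to 3, which is L ⇒ W
n=5: can move to 3, which is L ⇒ W
n=6: moves to 5(W), 4(W); every one is W ⇒ L
n=7: can move to 6, which is L ⇒ W
n=8: can move to 6, which is L ⇒ W
n=9: moves to 8(W), 7(W), 2(W), 1(W); every one is W ⇒ L
n=10: can move to 9, which is L ⇒ W
n=11: can move to 9, which is L ⇒ W
n=12: moves to 11(W), 10(W), 5(W), 4(W); every one is W ⇒ L
n=13: can move to 12, which is L ⇒ W
n=14: can move to 12, which is L ⇒ W
n=15: moves to 14(W), 13(W), 8(W), 7(W); every one is W ⇒ L
n=16: can move to 15, which is L ⇒ W
n=17: can move to 15, which is L ⇒ W
n=18: moves to 17(W), 16(W), 11(W), 10(W); every one is W ⇒ L
n=19: can move to 18, which is L ⇒ W
n=20: can move to 18, which is L ⇒ W
n=21: moves to 20(W), 19(W), 14(W), 13(W); every one is W ⇒ L
n=22: can move to 21, which is L ⇒ W
n=23: can move to 21, which is L ⇒ W
n=24: moves to 23(W), 22(W), 17(W), 16(W); every one is W ⇒ L
n=25: can move to 24, which is L ⇒ W
n=26: can move to 24, which is L ⇒ W
n=27: moves to 26(W), 25(W), 20(W), 19(W); every one is W ⇒ L
n=28: can move to 27, which is L ⇒ W
n=29: can move to 27, which is L ⇒ W
n=30: moves to 29(W), 28(W), 23(W), 22(W); every one is W ⇒ L
n=31: can move to 30, which is L ⇒ W
n=32: can move to 30, which is L ⇒ W
n=33: moves to 32(W), 31(W), 26(W), 25(W); every one is W ⇒ L
n=34: can move to 33, which is L ⇒ W
n=35: can move to 33, which is L ⇒ W
n=36: moves to 35(W), 34(W), 29(W), 28(W); every one is W ⇒ L
n=37: can move to 36, which is L ⇒ W
n=38: can move to 36, which is L ⇒ W
n=39: moves to 38(W), 37(W), 32(W), 31(W); every one is W ⇒ L
n=40: can move to 39, which is L ⇒ W
The losing starting values of n are exactly the entries labelled L in this table (14 of them).

0, 3, 6, 9, 12, 15, 18, 21, 24, 27, 30, 33, 36, 39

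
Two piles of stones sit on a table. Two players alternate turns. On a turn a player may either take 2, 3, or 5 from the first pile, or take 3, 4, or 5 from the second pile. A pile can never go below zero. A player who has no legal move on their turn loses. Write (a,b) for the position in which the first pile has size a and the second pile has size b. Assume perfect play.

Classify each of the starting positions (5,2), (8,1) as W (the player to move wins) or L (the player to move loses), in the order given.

(5,2): W, (8,1): L

Classify positions by backward induction: terminal positions (no move available) are L. From any other position, the mover wins iff some move reaches an L.
No move ever increases a pile, so every position that can arise here has a ≤ 8 and b ≤ 2; it is enough to label the cells with 0 ≤ a ≤ 8 and 0 ≤ b ≤ 2.
Every move lowers a or b (never raises either), so fill the grid row by row in increasing a, and left to right within a row: each cell's successors are then already labelled.
      b=0  b=1  b=2
a=0:    L    L    L
a=1:    L    L    L
a=2:    W    W    W
a=3:    W    W    W
a=4:    W    W    W
a=5:    W    W    W
a=6:    W    W    W
a=7:    L    L    L
a=8:    L    L    L
Cells with no legal move (terminal, hence L): (0,0), (0,1), (0,2), (1,0), (1,1), (1,2).
The remaining L cells, each justified by listing all of its moves:
(7,0): only reaches (5,0)(W), (4,0)(W), (2,0)(W), all W → L
(7,1): only reaches (5,1)(W), (4,1)(W), (2,1)(W), all W → L
(7,2): only reaches (5,2)(W), (4,2)(W), (2,2)(W), all W → L
(8,0): only reaches (6,0)(W), (5,0)(W), (3,0)(W), all W → L
(8,1): only reaches (6,1)(W), (5,1)(W), (3,1)(W), all W → L
(8,2): only reaches (6,2)(W), (5,2)(W), (3,2)(W), all W → L
Every other cell has at least one move into one of the L cells above, so it is W.
(5,2): the move to (0,2) reaches an L cell, so W
(8,1): one of the L cells justified above, so L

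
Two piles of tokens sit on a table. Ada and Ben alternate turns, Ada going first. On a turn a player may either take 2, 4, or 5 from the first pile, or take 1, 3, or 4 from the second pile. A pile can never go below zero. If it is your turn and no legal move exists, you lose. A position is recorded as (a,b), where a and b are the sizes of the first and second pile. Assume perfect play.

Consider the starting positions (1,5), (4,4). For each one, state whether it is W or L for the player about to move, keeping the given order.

(1,5): W, (4,4): L

Use the standard recursion: the mover loses at a terminal position; elsewhere, the mover wins exactly when some move hands the opponent an L position.
No move ever increases a pile, so every position that can arise here has a ≤ 4 and b ≤ 5; it is enough to label the cells with 0 ≤ a ≤ 4 and 0 ≤ b ≤ 5.
Every move lowers a or b (never raises either), so fill the grid row by row in increasing a, and left to right within a row: each cell's successors are then already labelled.
      b=0  b=1  b=2  b=3  b=4  b=5
a=0:    L    W    L    W    W    W
a=1:    L    W    L    W    W    W
a=2:    W    L    W    L    W    W
a=3:    W    L    W    L    W    W
a=4:    W    W    W    W    L    W
Cells with no legal move (terminal, hence L): (0,0), (1,0).
The remaining L cells, each justified by listing all of its moves:
(0,2): the only move is to (0,1)(W), a W ⇒ L
(1,2): the only move is to (1,1)(W), a W ⇒ L
(2,1): moves to (0,1)(W), (2,0)(W); every one is W ⇒ L
(2,3): moves to (0,3)(W), (2,2)(W), (2,0)(W); every one is W ⇒ L
(3,1): moves to (1,1)(W), (3,0)(W); every one is W ⇒ L
(3,3): moves to (1,3)(W), (3,2)(W), (3,0)(W); every one is W ⇒ L
(4,4): moves to (2,4)(W), (0,4)(W), (4,3)(W), (4,1)(W), (4,0)(W); every one is W ⇒ L
Every other cell has at least one move into one of the L cells above, so it is W.
(1,5): the move to (1,2) reaches an L cell, so W
(4,4): one of the L cells justified above, so L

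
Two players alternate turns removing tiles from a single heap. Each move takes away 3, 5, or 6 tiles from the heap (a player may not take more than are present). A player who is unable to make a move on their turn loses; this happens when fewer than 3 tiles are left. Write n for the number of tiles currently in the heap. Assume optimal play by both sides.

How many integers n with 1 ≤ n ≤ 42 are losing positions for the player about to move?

Work bottom-up. With no move the player to move loses. Otherwise the position is W if at least one move leads to an L position for the opponent, and L if every move leads to a W.
n=0: no move → L
n=1: no move → L
n=2: no move → L
n=3: reaches L-position 0 → W
n=4: reaches L-position 1 → W
n=5: reaches L-position 2 → W
n=6: reaches L-position 1 → W
n=7: reaches L-position 2 → W
n=8: reaches L-position 2 → W
n=9: only reaches 6(W), 4(W), 3(W), all W → L
n=10: only reaches 7(W), 5(W), 4(W), all W → L
n=11: only reaches 8(W), 6(W), 5(W), all W → L
n=12: reaches L-position 9 → W
n=13: reaches L-position 10 → W
n=14: reaches L-position 11 → W
n=15: reaches L-position 10 → W
n=16: reaches L-position 11 → W
n=17: reaches L-position 11 → W
n=18: only reaches 15(W), 13(W), 12(W), all W → L
n=19: only reaches 16(W), 14(W), 13(W), all W → L
n=20: only reaches 17(W), 15(W), 14(W), all W → L
n=21: reaches L-position 18 → W
n=22: reaches L-position 19 → W
n=23: reaches L-position 20 → W
n=24: reaches L-position 19 → W
n=25: reaches L-position 20 → W
n=26: reaches L-position 20 → W
n=27: only reaches 24(W), 22(W), 21(W), all W → L
n=28: only reaches 25(W), 23(W), 22(W), all W → L
n=29: only reaches 26(W), 24(W), 23(W), all W → L
n=30: reaches L-position 27 → W
n=31: reaches L-position 28 → W
n=32: reaches L-position 29 → W
n=33: reaches L-position 28 → W
n=34: reaches L-position 29 → W
n=35: reaches L-position 29 → W
n=36: only reaches 33(W), 31(W), 30(W), all W → L
n=37: only reaches 34(W), 32(W), 31(W), all W → L
n=38: only reaches 35(W), 33(W), 32(W), all W → L
n=39: reaches L-position 36 → W
n=40: reaches L-position 37 → W
n=41: reaches L-position 38 → W
n=42: reaches L-position 37 → W
L entries with 1 ≤ n ≤ 42 (n=0 is outside the asked range and is not counted): n = 1, 2, 9, 10, 11, 18, 19, 20, 27, 28, 29, 36, 37, 38; that makes 14.

14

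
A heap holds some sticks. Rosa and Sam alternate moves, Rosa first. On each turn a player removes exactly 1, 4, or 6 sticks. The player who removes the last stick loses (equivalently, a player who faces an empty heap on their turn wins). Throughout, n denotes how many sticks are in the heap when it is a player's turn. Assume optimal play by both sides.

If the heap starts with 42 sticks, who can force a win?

Rosa wins.

Classify positions by backward induction: terminal positions (no move available) are W. From any other position, the mover wins iff some move reaches an L.
n=0: no move; the opponent has just taken the last stick and therefore loses → W
n=1: L (sole option 0(W) is W)
n=2: W (go to 1, an L position)
n=3: L (sole option 2(W) is W)
n=4: W (go to 3, an L position)
n=5: W (go to 1, an L position)
n=6: L (options 5(W), 2(W), 0(W) are all W)
n=7: W (go to 6, an L position)
n=8: L (options 7(W), 4(W), 2(W) are all W)
n=9: W (go to 8, an L position)
n=10: W (go to 6, an L position)
n=11: L (options 10(W), 7(W), 5(W) are all W)
n=12: W (go to 11, an L position)
n=13: L (options 12(W), 9(W), 7(W) are all W)
n=14: W (go to 13, an L position)
n=15: W (go to 11, an L position)
n=16: L (options 15(W), 12(W), 10(W) are all W)
n=17: W (go to 16, an L position)
n=18: L (options 17(W), 14(W), 12(W) are all W)
n=19: W (go to 18, an L position)
n=20: W (go to 16, an L position)
n=21: L (options 20(W), 17(W), 15(W) are all W)
n=22: W (go to 21, an L position)
n=23: L (options 22(W), 19(W), 17(W) are all W)
n=24: W (go to 23, an L position)
n=25: W (go to 21, an L position)
n=26: L (options 25(W), 22(W), 20(W) are all W)
n=27: W (go to 26, an L position)
n=28: L (options 27(W), 24(W), 22(W) are all W)
n=29: W (go to 28, an L position)
n=30: W (go to 26, an L position)
n=31: L (options 30(W), 27(W), 25(W) are all W)
n=32: W (go to 31, an L position)
n=33: L (options 32(W), 29(W), 27(W) are all W)
n=34: W (go to 33, an L position)
n=35: W (go to 31, an L position)
n=36: L (options 35(W), 32(W), 30(W) are all W)
n=37: W (go to 36, an L position)
n=38: L (options 37(W), 34(W), 32(W) are all W)
n=39: W (go to 38, an L position)
n=40: W (go to 36, an L position)
n=41: L (options 40(W), 37(W), 35(W) are all W)
n=42: W (go to 41, an L position)
The starting position 42 is W: Rosa should remove 1, leaving 41, handing over an L position.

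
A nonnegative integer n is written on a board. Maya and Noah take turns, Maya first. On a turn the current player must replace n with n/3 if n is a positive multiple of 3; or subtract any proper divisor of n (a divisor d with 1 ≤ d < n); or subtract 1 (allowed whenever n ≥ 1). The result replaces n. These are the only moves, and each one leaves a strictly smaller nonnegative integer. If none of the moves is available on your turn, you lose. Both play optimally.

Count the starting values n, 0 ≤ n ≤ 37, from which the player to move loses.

Label each position W (a win for the player to move) or L (a loss). A position with no legal move is L; any other position is W exactly when some move reaches an L, and L when every move reaches a W.
n=0: no move → L
n=1: can move to 0, which is L ⇒ W
n=2: the only move is to 1(W), a W ⇒ L
n=3: can move to 2, which is L ⇒ W
n=4: can move to 2, which is L ⇒ W
n=5: the only move is to 4(W), a W ⇒ L
n=6: can move to 2, which is L ⇒ W
n=7: the only move is to 6(W), a W ⇒ L
n=8: can move to 7, which is L ⇒ W
n=9: moves to 3(W), 6(W), 8(W); every one is W ⇒ L
n=10: can move to 5, which is L ⇒ W
n=11: the only move is to 10(W), a W ⇒ L
n=12: can move to 9, which is L ⇒ W
n=13: the only move is to 12(W), a W ⇒ L
n=14: can move to 7, which is L ⇒ W
n=15: can move to 5, which is L ⇒ W
n=16: moves to 8(W), 12(W), 14(W), 15(W); every one is W ⇒ L
n=17: can move to 16, which is L ⇒ W
n=18: can move to 9, which is L ⇒ W
n=19: the only move is to 18(W), a W ⇒ L
n=20: can move to 16, which is L ⇒ W
n=21: can move to 7, which is L ⇒ W
n=22: can move to 11, which is L ⇒ W
n=23: the only move is to 22(W), a W ⇒ L
n=24: can move to 16, which is L ⇒ W
n=25: moves to 20(W), 24(W); every one is W ⇒ L
n=26: can move to 13, which is L ⇒ W
n=27: can move to 9, which is L ⇒ W
n=28: moves to 14(W), 21(W), 24(W), 26(W), 27(W); every one is W ⇒ L
n=29: can move to 28, which is L ⇒ W
n=30: can move to 25, which is L ⇒ W
n=31: the only move is to 30(W), a W ⇒ L
n=32: can move to 16, which is L ⇒ W
n=33: can move to 11, which is L ⇒ W
n=34: moves to 17(W), 32(W), 33(W); every one is W ⇒ L
n=35: can move to 28, which is L ⇒ W
n=36: can move to 34, which is L ⇒ W
n=37: the only move is to 36(W), a W ⇒ L
L entries with 0 ≤ n ≤ 37: n = 0, 2, 5, 7, 9, 11, 13, 16, 19, 23, 25, 28, 31, 34, 37; that makes 15.

15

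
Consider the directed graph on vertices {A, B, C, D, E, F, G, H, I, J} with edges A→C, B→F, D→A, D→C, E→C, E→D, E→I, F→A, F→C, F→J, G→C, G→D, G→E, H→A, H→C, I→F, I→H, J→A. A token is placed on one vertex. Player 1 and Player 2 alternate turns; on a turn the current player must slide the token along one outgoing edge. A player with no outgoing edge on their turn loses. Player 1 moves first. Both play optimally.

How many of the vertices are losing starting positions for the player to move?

Positions with no move are L. A position that does have a move is losing for the player to move precisely when every available move leads to a winning position for the opponent. Fill in the labels:
Every edge goes from a vertex to one that appears earlier in the order C, A, J, F, H, D, I, E, G, B, so processing vertices in that order labels each vertex after all of its successors.
C: no outgoing edge → L
A: can move to C, which is L ⇒ W
J: the only move is to A(W), a W ⇒ L
F: can move to J, which is L ⇒ W
H: can move to C, which is L ⇒ W
D: can move to C, which is L ⇒ W
I: moves to H(W), F(W); every one is W ⇒ L
E: can move to I, which is L ⇒ W
G: can move to C, which is L ⇒ W
B: the only move is to F(W), a W ⇒ L
The L vertices are B, C, I, J; that is 4 in all.

4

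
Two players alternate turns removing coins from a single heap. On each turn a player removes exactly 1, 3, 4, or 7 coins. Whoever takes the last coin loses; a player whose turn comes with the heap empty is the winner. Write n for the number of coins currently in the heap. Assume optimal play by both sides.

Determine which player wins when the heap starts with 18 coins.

Use the standard recursion: the mover wins at a terminal position; elsewhere, the mover wins exactly when some move hands the opponent an L position.
n=0: no move; the opponent has just taken the last coin and therefore loses → W
n=1: →0(W) only, which is W, so L
n=2: →1(L), so W
n=3: →2(W), 0(W) — all W, so L
n=4: →3(L), so W
n=5: →1(L), so W
n=6: →3(L), so W
n=7: →3(L), so W
n=8: →1(L), so W
n=9: →8(W), 6(W), 5(W), 2(W) — all W, so L
n=10: →9(L), so W
n=11: →10(W), 8(W), 7(W), 4(W) — all W, so L
n=12: →11(L), so W
n=13: →9(L), so W
n=14: →11(L), so W
n=15: →11(L), so W
n=16: →9(L), so W
n=17: →16(W), 14(W), 13(W), 10(W) — all W, so L
n=18: →17(L), so W
The starting position 18 is W: the player to move should remove 1, leaving 17, handing over an L position.

The first player wins.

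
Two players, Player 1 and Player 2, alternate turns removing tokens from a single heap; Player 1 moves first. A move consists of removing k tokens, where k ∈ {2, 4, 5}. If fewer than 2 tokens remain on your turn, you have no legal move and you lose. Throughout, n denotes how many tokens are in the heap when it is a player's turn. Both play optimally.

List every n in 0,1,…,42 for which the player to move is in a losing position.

Work bottom-up. With no move the player to move loses. Otherwise the position is W if at least one move leads to an L position for the opponent, and L if every move leads to a W.
n=0: no move → L
n=1: no move → L
n=2: reaches L-position 0 → W
n=3: reaches L-position 1 → W
n=4: reaches L-position 0 → W
n=5: reaches L-position 1 → W
n=6: reaches L-position 1 → W
n=7: only reaches 5(W), 3(W), 2(W), all W → L
n=8: only reaches 6(W), 4(W), 3(W), all W → L
n=9: reaches L-position 7 → W
n=10: reaches L-position 8 → W
n=11: reaches L-position 7 → W
n=12: reaches L-position 8 → W
n=13: reaches L-position 8 → W
n=14: only reaches 12(W), 10(W), 9(W), all W → L
n=15: only reaches 13(W), 11(W), 10(W), all W → L
n=16: reaches L-position 14 → W
n=17: reaches L-position 15 → W
n=18: reaches L-position 14 → W
n=19: reaches L-position 15 → W
n=20: reaches L-position 15 → W
n=21: only reaches 19(W), 17(W), 16(W), all W → L
n=22: only reaches 20(W), 18(W), 17(W), all W → L
n=23: reaches L-position 21 → W
n=24: reaches L-position 22 → W
n=25: reaches L-position 21 → W
n=26: reaches L-position 22 → W
n=27: reaches L-position 22 → W
n=28: only reaches 26(W), 24(W), 23(W), all W → L
n=29: only reaches 27(W), 25(W), 24(W), all W → L
n=30: reaches L-position 28 → W
n=31: reaches L-position 29 → W
n=32: reaches L-position 28 → W
n=33: reaches L-position 29 → W
n=34: reaches L-position 29 → W
n=35: only reaches 33(W), 31(W), 30(W), all W → L
n=36: only reaches 34(W), 32(W), 31(W), all W → L
n=37: reaches L-position 35 → W
n=38: reaches L-position 36 → W
n=39: reaches L-position 35 → W
n=40: reaches L-position 36 → W
n=41: reaches L-position 36 → W
n=42: only reaches 40(W), 38(W), 37(W), all W → L
Reading off the rows marked L gives the requested list; there are 13 such values of n.

0, 1, 7, 8, 14, 15, 21, 22, 28, 29, 35, 36, 42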